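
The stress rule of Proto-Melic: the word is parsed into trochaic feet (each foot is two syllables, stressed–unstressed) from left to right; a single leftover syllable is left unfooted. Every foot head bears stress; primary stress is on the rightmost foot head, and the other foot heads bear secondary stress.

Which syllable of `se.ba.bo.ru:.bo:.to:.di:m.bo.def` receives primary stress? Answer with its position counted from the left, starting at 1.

7

Parse left to right into trochaic (ˈσσ) feet: (ˈse.ba) (ˈbo.ru:) (ˈbo:.to:) (ˈdi:m.bo) def. Syllable 9 is left unfooted.
Foot heads (stressed positions): 1, 3, 5, 7.
End Rule Rightmost: primary stress on the rightmost head = syllable 7.
Primary stress: syllable 7 → se.ba.bo.ru:.bo:.to:.ˈdi:m.bo.def.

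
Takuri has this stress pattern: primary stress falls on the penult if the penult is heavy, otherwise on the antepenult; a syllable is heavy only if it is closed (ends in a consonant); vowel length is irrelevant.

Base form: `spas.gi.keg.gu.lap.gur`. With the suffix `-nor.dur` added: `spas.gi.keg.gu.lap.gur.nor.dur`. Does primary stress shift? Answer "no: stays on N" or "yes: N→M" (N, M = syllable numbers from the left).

Base `spas.gi.keg.gu.lap.gur` (6 syllables):
  Weights: 4 gu L, 5 lap H, 6 gur H.
  The penult (syllable 5, lap) is heavy, so it takes stress.
  → primary stress on syllable 5.
Suffixed `spas.gi.keg.gu.lap.gur.nor.dur` (8 syllables):
  Weights: 6 gur H, 7 nor H, 8 dur H.
  The penult (syllable 7, nor) is heavy, so it takes stress.
  → primary stress on syllable 7.

yes: 5→7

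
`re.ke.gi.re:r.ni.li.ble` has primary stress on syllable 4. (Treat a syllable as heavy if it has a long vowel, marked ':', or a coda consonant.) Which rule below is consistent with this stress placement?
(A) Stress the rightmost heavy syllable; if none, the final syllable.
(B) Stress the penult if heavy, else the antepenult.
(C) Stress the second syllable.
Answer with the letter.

Rule A → syllable 4 ✓.
Rule B → syllable 5 (observed: 4).
Rule C → syllable 2 (observed: 4).

A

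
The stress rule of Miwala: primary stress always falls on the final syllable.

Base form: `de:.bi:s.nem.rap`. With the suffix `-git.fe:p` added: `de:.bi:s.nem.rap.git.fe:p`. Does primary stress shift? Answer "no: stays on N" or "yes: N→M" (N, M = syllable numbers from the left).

yes: 4→6

Base `de:.bi:s.nem.rap` (4 syllables):
  The word has 4 syllables; the final syllable is syllable 4 (rap).
  → primary stress on syllable 4.
Suffixed `de:.bi:s.nem.rap.git.fe:p` (6 syllables):
  The word has 6 syllables; the final syllable is syllable 6 (fe:p).
  → primary stress on syllable 6.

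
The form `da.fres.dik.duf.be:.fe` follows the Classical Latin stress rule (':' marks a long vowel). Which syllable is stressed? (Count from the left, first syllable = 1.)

5

Classical Latin: stress the penult if heavy (long vowel or closed), else the antepenult.
Weights: 4 duf H, 5 be: H, 6 fe L.
The penult (syllable 5, be:) is heavy, so it takes stress.
Stress on syllable 5: da.fres.dik.duf.ˈbe:.fe.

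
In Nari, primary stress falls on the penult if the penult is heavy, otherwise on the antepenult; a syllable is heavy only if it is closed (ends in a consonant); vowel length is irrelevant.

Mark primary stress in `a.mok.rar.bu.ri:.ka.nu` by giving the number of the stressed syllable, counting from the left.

Weights: 5 ri: L, 6 ka L, 7 nu L.
The penult (syllable 6, ka) is light, so stress falls on the antepenult (syllable 5, ri:).
Primary stress: syllable 5 → a.mok.rar.bu.ˈri:.ka.nu.

5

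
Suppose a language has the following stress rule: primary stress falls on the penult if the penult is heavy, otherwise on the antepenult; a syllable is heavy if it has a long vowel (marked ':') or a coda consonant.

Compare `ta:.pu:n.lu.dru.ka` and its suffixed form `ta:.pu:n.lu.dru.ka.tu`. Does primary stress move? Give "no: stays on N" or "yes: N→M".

Base `ta:.pu:n.lu.dru.ka` (5 syllables):
  Weights: 3 lu L, 4 dru L, 5 ka L.
  The penult (syllable 4, dru) is light, so stress falls on the antepenult (syllable 3, lu).
  → primary stress on syllable 3.
Suffixed `ta:.pu:n.lu.dru.ka.tu` (6 syllables):
  Weights: 4 dru L, 5 ka L, 6 tu L.
  The penult (syllable 5, ka) is light, so stress falls on the antepenult (syllable 4, dru).
  → primary stress on syllable 4.

yes: 3→4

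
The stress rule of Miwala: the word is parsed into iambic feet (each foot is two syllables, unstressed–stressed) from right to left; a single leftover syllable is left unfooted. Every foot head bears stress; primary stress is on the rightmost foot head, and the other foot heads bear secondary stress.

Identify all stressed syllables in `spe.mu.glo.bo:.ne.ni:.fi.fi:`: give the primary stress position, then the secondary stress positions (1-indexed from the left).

Parse right to left into iambic (σˈσ) feet: (spe.ˈmu) (glo.ˈbo:) (ne.ˈni:) (fi.ˈfi:).
Foot heads (stressed positions): 2, 4, 6, 8.
End Rule Rightmost: primary stress on the rightmost head = syllable 8.
Secondary stress on 2, 4, 6: spe.ˌmu.glo.ˌbo:.ne.ˌni:.fi.ˈfi:.

primary 8, secondary 2, 4, 6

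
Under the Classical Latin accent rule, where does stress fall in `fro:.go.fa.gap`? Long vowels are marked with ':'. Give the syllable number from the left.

2

Classical Latin: stress the penult if heavy (long vowel or closed), else the antepenult.
Weights: 2 go L, 3 fa L, 4 gap H.
The penult (syllable 3, fa) is light, so stress falls on the antepenult (syllable 2, go).
Stress on syllable 2: fro:.ˈgo.fa.gap.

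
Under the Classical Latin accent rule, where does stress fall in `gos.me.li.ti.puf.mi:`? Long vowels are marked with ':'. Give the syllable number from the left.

5

Classical Latin: stress the penult if heavy (long vowel or closed), else the antepenult.
Weights: 4 ti L, 5 puf H, 6 mi: H.
The penult (syllable 5, puf) is heavy, so it takes stress.
Stress on syllable 5: gos.me.li.ti.ˈpuf.mi:.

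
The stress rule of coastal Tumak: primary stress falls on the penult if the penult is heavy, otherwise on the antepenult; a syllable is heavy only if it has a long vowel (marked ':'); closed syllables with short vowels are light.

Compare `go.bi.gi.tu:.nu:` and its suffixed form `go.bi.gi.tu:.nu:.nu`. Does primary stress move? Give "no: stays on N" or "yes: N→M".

Base `go.bi.gi.tu:.nu:` (5 syllables):
  Weights: 3 gi L, 4 tu: H, 5 nu: H.
  The penult (syllable 4, tu:) is heavy, so it takes stress.
  → primary stress on syllable 4.
Suffixed `go.bi.gi.tu:.nu:.nu` (6 syllables):
  Weights: 4 tu: H, 5 nu: H, 6 nu L.
  The penult (syllable 5, nu:) is heavy, so it takes stress.
  → primary stress on syllable 5.

yes: 4→5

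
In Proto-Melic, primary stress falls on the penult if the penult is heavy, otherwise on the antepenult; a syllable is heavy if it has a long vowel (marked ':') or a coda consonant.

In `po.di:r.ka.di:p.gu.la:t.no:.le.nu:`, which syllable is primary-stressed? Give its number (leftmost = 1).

7

Weights: 7 no: H, 8 le L, 9 nu: H.
The penult (syllable 8, le) is light, so stress falls on the antepenult (syllable 7, no:).
Primary stress: syllable 7 → po.di:r.ka.di:p.gu.la:t.ˈno:.le.nu:.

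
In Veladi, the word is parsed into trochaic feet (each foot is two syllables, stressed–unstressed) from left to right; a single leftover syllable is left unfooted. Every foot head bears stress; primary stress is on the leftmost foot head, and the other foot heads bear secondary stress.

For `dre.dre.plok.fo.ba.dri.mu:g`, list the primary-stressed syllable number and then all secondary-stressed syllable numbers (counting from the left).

Parse left to right into trochaic (ˈσσ) feet: (ˈdre.dre) (ˈplok.fo) (ˈba.dri) mu:g. Syllable 7 is left unfooted.
Foot heads (stressed positions): 1, 3, 5.
End Rule Leftmost: primary stress on the leftmost head = syllable 1.
Secondary stress on 3, 5: ˈdre.dre.ˌplok.fo.ˌba.dri.mu:g.

primary 1, secondary 3, 5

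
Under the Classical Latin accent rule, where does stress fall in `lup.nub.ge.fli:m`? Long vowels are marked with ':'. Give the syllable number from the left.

Classical Latin: stress the penult if heavy (long vowel or closed), else the antepenult.
Weights: 2 nub H, 3 ge L, 4 fli:m H.
The penult (syllable 3, ge) is light, so stress falls on the antepenult (syllable 2, nub).
Stress on syllable 2: lup.ˈnub.ge.fli:m.

2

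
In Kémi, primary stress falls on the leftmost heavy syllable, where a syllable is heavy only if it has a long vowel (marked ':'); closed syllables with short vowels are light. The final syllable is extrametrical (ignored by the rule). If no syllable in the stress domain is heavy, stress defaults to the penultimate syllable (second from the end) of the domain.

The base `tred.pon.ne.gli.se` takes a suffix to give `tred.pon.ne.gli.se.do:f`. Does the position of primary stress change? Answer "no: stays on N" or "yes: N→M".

yes: 3→4

Base `tred.pon.ne.gli.se` (5 syllables):
  The final syllable (5, se) is extrametrical; the stress domain is syllables 1–4.
  Weights: 1 tred L, 2 pon L, 3 ne L, 4 gli L.
  No heavy syllable in the domain; default to the penultimate syllable (second from the end) of the domain = syllable 3.
  → primary stress on syllable 3.
Suffixed `tred.pon.ne.gli.se.do:f` (6 syllables):
  The final syllable (6, do:f) is extrametrical; the stress domain is syllables 1–5.
  Weights: 1 tred L, 2 pon L, 3 ne L, 4 gli L, 5 se L.
  No heavy syllable in the domain; default to the penultimate syllable (second from the end) of the domain = syllable 4.
  → primary stress on syllable 4.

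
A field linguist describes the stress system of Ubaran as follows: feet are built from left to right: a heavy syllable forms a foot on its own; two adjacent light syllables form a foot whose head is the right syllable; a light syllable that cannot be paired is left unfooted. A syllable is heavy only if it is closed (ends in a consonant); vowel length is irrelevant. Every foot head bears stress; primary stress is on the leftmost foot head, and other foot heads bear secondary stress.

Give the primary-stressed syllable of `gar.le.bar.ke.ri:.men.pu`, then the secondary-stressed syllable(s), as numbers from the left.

Weights: 1 gar H, 2 le L, 3 bar H, 4 ke L, 5 ri: L, 6 men H, 7 pu L.
Parse left to right (heavy = foot alone; LL = one foot; stranded L unfooted): (ˈgar) le (ˈbar) (ke.ˈri:) (ˈmen) pu.
Foot heads: 1, 3, 5, 6.
Primary stress on the leftmost head = syllable 1.
Secondary stress on 3, 5, 6: ˈgar.le.ˌbar.ke.ˌri:.ˌmen.pu.

primary 1, secondary 3, 5, 6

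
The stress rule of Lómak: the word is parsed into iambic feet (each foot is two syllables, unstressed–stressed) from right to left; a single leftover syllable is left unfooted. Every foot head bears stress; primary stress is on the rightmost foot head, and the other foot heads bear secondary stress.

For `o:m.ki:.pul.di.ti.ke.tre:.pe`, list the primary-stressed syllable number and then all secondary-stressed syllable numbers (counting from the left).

Parse right to left into iambic (σˈσ) feet: (o:m.ˈki:) (pul.ˈdi) (ti.ˈke) (tre:.ˈpe).
Foot heads (stressed positions): 2, 4, 6, 8.
End Rule Rightmost: primary stress on the rightmost head = syllable 8.
Secondary stress on 2, 4, 6: o:m.ˌki:.pul.ˌdi.ti.ˌke.tre:.ˈpe.

primary 8, secondary 2, 4, 6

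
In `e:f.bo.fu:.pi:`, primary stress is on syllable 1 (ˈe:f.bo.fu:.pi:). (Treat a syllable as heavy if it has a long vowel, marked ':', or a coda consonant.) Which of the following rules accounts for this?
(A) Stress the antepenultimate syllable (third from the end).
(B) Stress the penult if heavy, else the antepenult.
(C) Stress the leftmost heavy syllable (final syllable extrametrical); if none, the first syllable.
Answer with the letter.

Rule A → syllable 2 (observed: 1).
Rule B → syllable 3 (observed: 1).
Rule C → syllable 1 ✓.

C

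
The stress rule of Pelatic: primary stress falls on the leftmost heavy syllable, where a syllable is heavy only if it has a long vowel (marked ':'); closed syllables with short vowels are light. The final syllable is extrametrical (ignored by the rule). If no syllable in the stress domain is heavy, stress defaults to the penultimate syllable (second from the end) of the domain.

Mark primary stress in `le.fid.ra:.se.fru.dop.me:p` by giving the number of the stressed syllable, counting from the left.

3

The final syllable (7, me:p) is extrametrical; the stress domain is syllables 1–6.
Weights: 1 le L, 2 fid L, 3 ra: H, 4 se L, 5 fru L, 6 dop L.
Heavy syllables in the domain: 3. The leftmost is syllable 3 (ra:).
Primary stress: syllable 3 → le.fid.ˈra:.se.fru.dop.me:p.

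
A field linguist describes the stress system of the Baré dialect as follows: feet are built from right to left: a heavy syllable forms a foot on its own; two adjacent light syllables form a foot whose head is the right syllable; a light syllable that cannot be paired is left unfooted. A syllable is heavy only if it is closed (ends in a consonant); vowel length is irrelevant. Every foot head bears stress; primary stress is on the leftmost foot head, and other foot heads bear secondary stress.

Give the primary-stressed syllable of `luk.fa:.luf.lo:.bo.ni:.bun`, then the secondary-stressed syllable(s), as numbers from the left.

Weights: 1 luk H, 2 fa: L, 3 luf H, 4 lo: L, 5 bo L, 6 ni: L, 7 bun H.
Parse right to left (heavy = foot alone; LL = one foot; stranded L unfooted): (ˈluk) fa: (ˈluf) lo: (bo.ˈni:) (ˈbun).
Foot heads: 1, 3, 6, 7.
Primary stress on the leftmost head = syllable 1.
Secondary stress on 3, 6, 7: ˈluk.fa:.ˌluf.lo:.bo.ˌni:.ˌbun.

primary 1, secondary 3, 6, 7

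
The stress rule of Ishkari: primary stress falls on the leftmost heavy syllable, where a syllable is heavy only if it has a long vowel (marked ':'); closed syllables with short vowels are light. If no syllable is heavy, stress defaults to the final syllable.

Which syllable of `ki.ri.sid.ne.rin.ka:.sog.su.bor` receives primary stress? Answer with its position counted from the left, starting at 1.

6

Weights: 1 ki L, 2 ri L, 3 sid L, 4 ne L, 5 rin L, 6 ka: H, 7 sog L, 8 su L, 9 bor L.
Heavy syllables in the domain: 6. The leftmost is syllable 6 (ka:).
Primary stress: syllable 6 → ki.ri.sid.ne.rin.ˈka:.sog.su.bor.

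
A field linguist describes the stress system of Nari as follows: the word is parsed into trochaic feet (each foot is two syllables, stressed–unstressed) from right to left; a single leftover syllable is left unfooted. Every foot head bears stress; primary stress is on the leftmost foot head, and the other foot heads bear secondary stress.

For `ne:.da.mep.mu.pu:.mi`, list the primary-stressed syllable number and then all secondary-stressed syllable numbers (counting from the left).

Parse right to left into trochaic (ˈσσ) feet: (ˈne:.da) (ˈmep.mu) (ˈpu:.mi).
Foot heads (stressed positions): 1, 3, 5.
End Rule Leftmost: primary stress on the leftmost head = syllable 1.
Secondary stress on 3, 5: ˈne:.da.ˌmep.mu.ˌpu:.mi.

primary 1, secondary 3, 5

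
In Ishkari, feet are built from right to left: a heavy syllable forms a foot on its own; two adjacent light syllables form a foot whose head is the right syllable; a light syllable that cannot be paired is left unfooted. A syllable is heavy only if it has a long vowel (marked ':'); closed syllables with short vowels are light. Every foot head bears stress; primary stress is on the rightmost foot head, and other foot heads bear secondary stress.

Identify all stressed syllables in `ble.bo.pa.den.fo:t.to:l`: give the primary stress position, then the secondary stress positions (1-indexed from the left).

Weights: 1 ble L, 2 bo L, 3 pa L, 4 den L, 5 fo:t H, 6 to:l H.
Parse right to left (heavy = foot alone; LL = one foot; stranded L unfooted): (ble.ˈbo) (pa.ˈden) (ˈfo:t) (ˈto:l).
Foot heads: 2, 4, 5, 6.
Primary stress on the rightmost head = syllable 6.
Secondary stress on 2, 4, 5: ble.ˌbo.pa.ˌden.ˌfo:t.ˈto:l.

primary 6, secondary 2, 4, 5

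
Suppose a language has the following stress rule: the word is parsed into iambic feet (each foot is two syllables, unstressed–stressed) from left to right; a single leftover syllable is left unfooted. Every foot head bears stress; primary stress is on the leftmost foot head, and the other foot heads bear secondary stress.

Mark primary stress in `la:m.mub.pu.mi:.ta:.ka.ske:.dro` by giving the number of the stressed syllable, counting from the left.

Parse left to right into iambic (σˈσ) feet: (la:m.ˈmub) (pu.ˈmi:) (ta:.ˈka) (ske:.ˈdro).
Foot heads (stressed positions): 2, 4, 6, 8.
End Rule Leftmost: primary stress on the leftmost head = syllable 2.
Primary stress: syllable 2 → la:m.ˈmub.pu.mi:.ta:.ka.ske:.dro.

2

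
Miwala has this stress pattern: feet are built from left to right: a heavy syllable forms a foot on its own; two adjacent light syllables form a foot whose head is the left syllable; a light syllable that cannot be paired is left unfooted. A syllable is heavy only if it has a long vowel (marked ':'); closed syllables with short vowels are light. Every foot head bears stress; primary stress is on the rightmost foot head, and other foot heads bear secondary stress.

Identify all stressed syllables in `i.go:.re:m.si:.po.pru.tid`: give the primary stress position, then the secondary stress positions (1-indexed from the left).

primary 5, secondary 2, 3, 4

Weights: 1 i L, 2 go: H, 3 re:m H, 4 si: H, 5 po L, 6 pru L, 7 tid L.
Parse left to right (heavy = foot alone; LL = one foot; stranded L unfooted): i (ˈgo:) (ˈre:m) (ˈsi:) (ˈpo.pru) tid.
Foot heads: 2, 3, 4, 5.
Primary stress on the rightmost head = syllable 5.
Secondary stress on 2, 3, 4: i.ˌgo:.ˌre:m.ˌsi:.ˈpo.pru.tid.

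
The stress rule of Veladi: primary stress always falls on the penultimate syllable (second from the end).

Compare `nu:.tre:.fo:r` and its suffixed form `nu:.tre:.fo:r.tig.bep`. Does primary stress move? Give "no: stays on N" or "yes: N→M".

yes: 2→4

Base `nu:.tre:.fo:r` (3 syllables):
  The word has 3 syllables; the penultimate syllable (second from the end) is syllable 2 (tre:).
  → primary stress on syllable 2.
Suffixed `nu:.tre:.fo:r.tig.bep` (5 syllables):
  The word has 5 syllables; the penultimate syllable (second from the end) is syllable 4 (tig).
  → primary stress on syllable 4.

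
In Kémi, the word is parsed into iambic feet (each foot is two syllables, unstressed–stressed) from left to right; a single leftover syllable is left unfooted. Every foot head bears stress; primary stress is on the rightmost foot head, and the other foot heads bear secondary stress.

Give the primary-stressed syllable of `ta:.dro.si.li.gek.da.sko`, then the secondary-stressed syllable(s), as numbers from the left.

Parse left to right into iambic (σˈσ) feet: (ta:.ˈdro) (si.ˈli) (gek.ˈda) sko. Syllable 7 is left unfooted.
Foot heads (stressed positions): 2, 4, 6.
End Rule Rightmost: primary stress on the rightmost head = syllable 6.
Secondary stress on 2, 4: ta:.ˌdro.si.ˌli.gek.ˈda.sko.

primary 6, secondary 2, 4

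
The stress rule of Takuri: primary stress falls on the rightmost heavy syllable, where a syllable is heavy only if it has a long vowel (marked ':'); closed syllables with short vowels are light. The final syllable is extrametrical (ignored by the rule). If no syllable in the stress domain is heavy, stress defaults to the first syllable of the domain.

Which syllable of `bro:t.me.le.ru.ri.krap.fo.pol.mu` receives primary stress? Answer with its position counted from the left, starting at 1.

The final syllable (9, mu) is extrametrical; the stress domain is syllables 1–8.
Weights: 1 bro:t H, 2 me L, 3 le L, 4 ru L, 5 ri L, 6 krap L, 7 fo L, 8 pol L.
Heavy syllables in the domain: 1. The rightmost is syllable 1 (bro:t).
Primary stress: syllable 1 → ˈbro:t.me.le.ru.ri.krap.fo.pol.mu.

1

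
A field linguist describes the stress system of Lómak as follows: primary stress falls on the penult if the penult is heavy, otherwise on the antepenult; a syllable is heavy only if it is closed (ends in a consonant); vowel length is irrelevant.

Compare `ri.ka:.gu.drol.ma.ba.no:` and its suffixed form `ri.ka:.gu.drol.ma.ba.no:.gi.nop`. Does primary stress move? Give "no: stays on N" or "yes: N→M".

Base `ri.ka:.gu.drol.ma.ba.no:` (7 syllables):
  Weights: 5 ma L, 6 ba L, 7 no: L.
  The penult (syllable 6, ba) is light, so stress falls on the antepenult (syllable 5, ma).
  → primary stress on syllable 5.
Suffixed `ri.ka:.gu.drol.ma.ba.no:.gi.nop` (9 syllables):
  Weights: 7 no: L, 8 gi L, 9 nop H.
  The penult (syllable 8, gi) is light, so stress falls on the antepenult (syllable 7, no:).
  → primary stress on syllable 7.

yes: 5→7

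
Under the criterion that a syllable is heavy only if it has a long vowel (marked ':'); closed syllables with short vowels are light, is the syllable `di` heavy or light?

`di`: short vowel, open (no coda). Short vowel → light.

light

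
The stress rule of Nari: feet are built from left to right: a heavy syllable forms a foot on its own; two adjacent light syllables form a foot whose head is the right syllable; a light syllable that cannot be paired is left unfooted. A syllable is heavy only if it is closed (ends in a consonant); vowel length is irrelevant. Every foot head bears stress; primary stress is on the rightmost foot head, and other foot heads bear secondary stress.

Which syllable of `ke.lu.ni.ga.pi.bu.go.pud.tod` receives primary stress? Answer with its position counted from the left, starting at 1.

9

Weights: 1 ke L, 2 lu L, 3 ni L, 4 ga L, 5 pi L, 6 bu L, 7 go L, 8 pud H, 9 tod H.
Parse left to right (heavy = foot alone; LL = one foot; stranded L unfooted): (ke.ˈlu) (ni.ˈga) (pi.ˈbu) go (ˈpud) (ˈtod).
Foot heads: 2, 4, 6, 8, 9.
Primary stress on the rightmost head = syllable 9.
Primary stress: syllable 9 → ke.lu.ni.ga.pi.bu.go.pud.ˈtod.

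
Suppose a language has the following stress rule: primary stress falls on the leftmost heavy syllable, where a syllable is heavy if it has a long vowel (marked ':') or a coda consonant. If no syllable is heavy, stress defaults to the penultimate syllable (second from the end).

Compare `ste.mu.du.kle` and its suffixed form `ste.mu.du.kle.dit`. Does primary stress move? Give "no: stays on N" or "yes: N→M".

Base `ste.mu.du.kle` (4 syllables):
  Weights: 1 ste L, 2 mu L, 3 du L, 4 kle L.
  No heavy syllable in the domain; default to the penultimate syllable (second from the end) = syllable 3.
  → primary stress on syllable 3.
Suffixed `ste.mu.du.kle.dit` (5 syllables):
  Weights: 1 ste L, 2 mu L, 3 du L, 4 kle L, 5 dit H.
  Heavy syllables in the domain: 5. The leftmost is syllable 5 (dit).
  → primary stress on syllable 5.

yes: 3→5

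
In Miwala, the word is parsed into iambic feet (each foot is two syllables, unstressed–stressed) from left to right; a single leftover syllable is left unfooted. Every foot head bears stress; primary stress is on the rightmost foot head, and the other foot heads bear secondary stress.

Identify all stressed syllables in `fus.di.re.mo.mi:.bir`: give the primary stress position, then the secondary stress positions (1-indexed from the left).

primary 6, secondary 2, 4

Parse left to right into iambic (σˈσ) feet: (fus.ˈdi) (re.ˈmo) (mi:.ˈbir).
Foot heads (stressed positions): 2, 4, 6.
End Rule Rightmost: primary stress on the rightmost head = syllable 6.
Secondary stress on 2, 4: fus.ˌdi.re.ˌmo.mi:.ˈbir.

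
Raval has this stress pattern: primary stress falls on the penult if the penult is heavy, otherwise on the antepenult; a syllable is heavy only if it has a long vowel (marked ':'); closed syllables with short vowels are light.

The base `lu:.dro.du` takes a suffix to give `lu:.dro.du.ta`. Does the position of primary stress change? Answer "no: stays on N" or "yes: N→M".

Base `lu:.dro.du` (3 syllables):
  Weights: 1 lu: H, 2 dro L, 3 du L.
  The penult (syllable 2, dro) is light, so stress falls on the antepenult (syllable 1, lu:).
  → primary stress on syllable 1.
Suffixed `lu:.dro.du.ta` (4 syllables):
  Weights: 2 dro L, 3 du L, 4 ta L.
  The penult (syllable 3, du) is light, so stress falls on the antepenult (syllable 2, dro).
  → primary stress on syllable 2.

yes: 1→2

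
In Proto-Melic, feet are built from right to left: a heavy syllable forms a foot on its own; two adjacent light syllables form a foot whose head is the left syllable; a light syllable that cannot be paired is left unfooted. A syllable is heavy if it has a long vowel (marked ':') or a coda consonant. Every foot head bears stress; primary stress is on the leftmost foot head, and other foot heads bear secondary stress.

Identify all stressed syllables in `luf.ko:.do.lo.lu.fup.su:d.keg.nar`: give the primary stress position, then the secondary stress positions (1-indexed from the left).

Weights: 1 luf H, 2 ko: H, 3 do L, 4 lo L, 5 lu L, 6 fup H, 7 su:d H, 8 keg H, 9 nar H.
Parse right to left (heavy = foot alone; LL = one foot; stranded L unfooted): (ˈluf) (ˈko:) do (ˈlo.lu) (ˈfup) (ˈsu:d) (ˈkeg) (ˈnar).
Foot heads: 1, 2, 4, 6, 7, 8, 9.
Primary stress on the leftmost head = syllable 1.
Secondary stress on 2, 4, 6, 7, 8, 9: ˈluf.ˌko:.do.ˌlo.lu.ˌfup.ˌsu:d.ˌkeg.ˌnar.

primary 1, secondary 2, 4, 6, 7, 8, 9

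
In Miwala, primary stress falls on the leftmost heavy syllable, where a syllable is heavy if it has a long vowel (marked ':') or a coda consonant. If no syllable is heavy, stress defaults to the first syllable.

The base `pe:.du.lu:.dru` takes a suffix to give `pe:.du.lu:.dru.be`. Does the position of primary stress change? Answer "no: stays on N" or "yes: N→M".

no: stays on 1

Base `pe:.du.lu:.dru` (4 syllables):
  Weights: 1 pe: H, 2 du L, 3 lu: H, 4 dru L.
  Heavy syllables in the domain: 1, 3. The leftmost is syllable 1 (pe:).
  → primary stress on syllable 1.
Suffixed `pe:.du.lu:.dru.be` (5 syllables):
  Weights: 1 pe: H, 2 du L, 3 lu: H, 4 dru L, 5 be L.
  Heavy syllables in the domain: 1, 3. The leftmost is syllable 1 (pe:).
  → primary stress on syllable 1.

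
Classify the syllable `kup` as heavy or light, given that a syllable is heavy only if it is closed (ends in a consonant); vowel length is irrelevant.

heavy

`kup`: short vowel, closed (coda /p/). Closed (coda /p/) → heavy.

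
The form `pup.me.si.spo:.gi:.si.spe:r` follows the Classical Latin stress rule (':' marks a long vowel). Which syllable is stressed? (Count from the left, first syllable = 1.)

5

Classical Latin: stress the penult if heavy (long vowel or closed), else the antepenult.
Weights: 5 gi: H, 6 si L, 7 spe:r H.
The penult (syllable 6, si) is light, so stress falls on the antepenult (syllable 5, gi:).
Stress on syllable 5: pup.me.si.spo:.ˈgi:.si.spe:r.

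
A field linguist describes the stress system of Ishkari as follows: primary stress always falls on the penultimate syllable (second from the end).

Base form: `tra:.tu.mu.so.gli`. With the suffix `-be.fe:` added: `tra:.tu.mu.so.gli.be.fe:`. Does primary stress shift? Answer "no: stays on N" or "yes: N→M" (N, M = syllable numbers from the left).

Base `tra:.tu.mu.so.gli` (5 syllables):
  The word has 5 syllables; the penultimate syllable (second from the end) is syllable 4 (so).
  → primary stress on syllable 4.
Suffixed `tra:.tu.mu.so.gli.be.fe:` (7 syllables):
  The word has 7 syllables; the penultimate syllable (second from the end) is syllable 6 (be).
  → primary stress on syllable 6.

yes: 4→6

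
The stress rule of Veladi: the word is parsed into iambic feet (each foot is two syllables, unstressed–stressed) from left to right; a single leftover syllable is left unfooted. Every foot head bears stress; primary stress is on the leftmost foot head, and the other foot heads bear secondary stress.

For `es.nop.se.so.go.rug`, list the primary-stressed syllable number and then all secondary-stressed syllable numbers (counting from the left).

primary 2, secondary 4, 6

Parse left to right into iambic (σˈσ) feet: (es.ˈnop) (se.ˈso) (go.ˈrug).
Foot heads (stressed positions): 2, 4, 6.
End Rule Leftmost: primary stress on the leftmost head = syllable 2.
Secondary stress on 4, 6: es.ˈnop.se.ˌso.go.ˌrug.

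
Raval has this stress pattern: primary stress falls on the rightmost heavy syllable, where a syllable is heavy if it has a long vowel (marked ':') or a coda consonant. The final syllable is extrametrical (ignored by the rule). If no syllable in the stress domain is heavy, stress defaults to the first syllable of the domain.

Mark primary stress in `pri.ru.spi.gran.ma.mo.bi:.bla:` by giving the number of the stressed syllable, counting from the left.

7

The final syllable (8, bla:) is extrametrical; the stress domain is syllables 1–7.
Weights: 1 pri L, 2 ru L, 3 spi L, 4 gran H, 5 ma L, 6 mo L, 7 bi: H.
Heavy syllables in the domain: 4, 7. The rightmost is syllable 7 (bi:).
Primary stress: syllable 7 → pri.ru.spi.gran.ma.mo.ˈbi:.bla:.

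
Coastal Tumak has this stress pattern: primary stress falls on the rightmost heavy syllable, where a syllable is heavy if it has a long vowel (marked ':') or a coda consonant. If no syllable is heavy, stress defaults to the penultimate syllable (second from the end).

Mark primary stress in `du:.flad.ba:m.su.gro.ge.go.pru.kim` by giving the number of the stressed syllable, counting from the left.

Weights: 1 du: H, 2 flad H, 3 ba:m H, 4 su L, 5 gro L, 6 ge L, 7 go L, 8 pru L, 9 kim H.
Heavy syllables in the domain: 1, 2, 3, 9. The rightmost is syllable 9 (kim).
Primary stress: syllable 9 → du:.flad.ba:m.su.gro.ge.go.pru.ˈkim.

9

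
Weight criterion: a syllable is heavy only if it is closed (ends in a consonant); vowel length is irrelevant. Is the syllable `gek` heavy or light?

heavy

`gek`: short vowel, closed (coda /k/). Closed (coda /k/) → heavy.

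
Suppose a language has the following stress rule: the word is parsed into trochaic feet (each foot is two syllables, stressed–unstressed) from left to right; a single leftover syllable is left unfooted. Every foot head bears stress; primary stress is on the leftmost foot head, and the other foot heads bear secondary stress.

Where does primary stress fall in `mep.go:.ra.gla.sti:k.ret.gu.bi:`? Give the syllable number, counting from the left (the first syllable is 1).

1

Parse left to right into trochaic (ˈσσ) feet: (ˈmep.go:) (ˈra.gla) (ˈsti:k.ret) (ˈgu.bi:).
Foot heads (stressed positions): 1, 3, 5, 7.
End Rule Leftmost: primary stress on the leftmost head = syllable 1.
Primary stress: syllable 1 → ˈmep.go:.ra.gla.sti:k.ret.gu.bi:.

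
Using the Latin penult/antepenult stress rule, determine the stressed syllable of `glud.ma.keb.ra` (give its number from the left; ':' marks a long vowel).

3

Classical Latin: stress the penult if heavy (long vowel or closed), else the antepenult.
Weights: 2 ma L, 3 keb H, 4 ra L.
The penult (syllable 3, keb) is heavy, so it takes stress.
Stress on syllable 3: glud.ma.ˈkeb.ra.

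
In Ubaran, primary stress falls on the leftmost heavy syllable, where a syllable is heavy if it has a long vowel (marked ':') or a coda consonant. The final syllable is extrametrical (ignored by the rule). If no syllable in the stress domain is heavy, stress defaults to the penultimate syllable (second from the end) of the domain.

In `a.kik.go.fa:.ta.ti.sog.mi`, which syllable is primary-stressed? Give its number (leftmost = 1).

The final syllable (8, mi) is extrametrical; the stress domain is syllables 1–7.
Weights: 1 a L, 2 kik H, 3 go L, 4 fa: H, 5 ta L, 6 ti L, 7 sog H.
Heavy syllables in the domain: 2, 4, 7. The leftmost is syllable 2 (kik).
Primary stress: syllable 2 → a.ˈkik.go.fa:.ta.ti.sog.mi.

2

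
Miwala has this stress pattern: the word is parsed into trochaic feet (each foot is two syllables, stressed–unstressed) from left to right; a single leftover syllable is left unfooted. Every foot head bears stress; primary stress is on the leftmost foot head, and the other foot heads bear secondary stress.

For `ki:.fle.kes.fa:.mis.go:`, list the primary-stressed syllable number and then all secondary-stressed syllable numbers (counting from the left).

primary 1, secondary 3, 5

Parse left to right into trochaic (ˈσσ) feet: (ˈki:.fle) (ˈkes.fa:) (ˈmis.go:).
Foot heads (stressed positions): 1, 3, 5.
End Rule Leftmost: primary stress on the leftmost head = syllable 1.
Secondary stress on 3, 5: ˈki:.fle.ˌkes.fa:.ˌmis.go:.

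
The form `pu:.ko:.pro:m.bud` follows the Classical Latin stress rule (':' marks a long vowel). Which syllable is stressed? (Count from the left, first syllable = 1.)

Classical Latin: stress the penult if heavy (long vowel or closed), else the antepenult.
Weights: 2 ko: H, 3 pro:m H, 4 bud H.
The penult (syllable 3, pro:m) is heavy, so it takes stress.
Stress on syllable 3: pu:.ko:.ˈpro:m.bud.

3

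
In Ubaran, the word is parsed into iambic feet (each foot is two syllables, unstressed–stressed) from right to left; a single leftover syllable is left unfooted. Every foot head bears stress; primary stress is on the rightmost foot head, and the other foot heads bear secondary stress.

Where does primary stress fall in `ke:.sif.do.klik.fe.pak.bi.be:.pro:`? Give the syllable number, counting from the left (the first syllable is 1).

Parse right to left into iambic (σˈσ) feet: ke: (sif.ˈdo) (klik.ˈfe) (pak.ˈbi) (be:.ˈpro:). Syllable 1 is left unfooted.
Foot heads (stressed positions): 3, 5, 7, 9.
End Rule Rightmost: primary stress on the rightmost head = syllable 9.
Primary stress: syllable 9 → ke:.sif.do.klik.fe.pak.bi.be:.ˈpro:.

9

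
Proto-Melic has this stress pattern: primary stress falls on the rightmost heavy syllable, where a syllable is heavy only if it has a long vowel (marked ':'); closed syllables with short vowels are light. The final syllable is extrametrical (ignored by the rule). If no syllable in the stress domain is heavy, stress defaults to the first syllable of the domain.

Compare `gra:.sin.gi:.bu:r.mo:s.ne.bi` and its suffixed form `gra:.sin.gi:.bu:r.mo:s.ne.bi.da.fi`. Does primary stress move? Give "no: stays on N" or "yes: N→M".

no: stays on 5

Base `gra:.sin.gi:.bu:r.mo:s.ne.bi` (7 syllables):
  The final syllable (7, bi) is extrametrical; the stress domain is syllables 1–6.
  Weights: 1 gra: H, 2 sin L, 3 gi: H, 4 bu:r H, 5 mo:s H, 6 ne L.
  Heavy syllables in the domain: 1, 3, 4, 5. The rightmost is syllable 5 (mo:s).
  → primary stress on syllable 5.
Suffixed `gra:.sin.gi:.bu:r.mo:s.ne.bi.da.fi` (9 syllables):
  The final syllable (9, fi) is extrametrical; the stress domain is syllables 1–8.
  Weights: 1 gra: H, 2 sin L, 3 gi: H, 4 bu:r H, 5 mo:s H, 6 ne L, 7 bi L, 8 da L.
  Heavy syllables in the domain: 1, 3, 4, 5. The rightmost is syllable 5 (mo:s).
  → primary stress on syllable 5.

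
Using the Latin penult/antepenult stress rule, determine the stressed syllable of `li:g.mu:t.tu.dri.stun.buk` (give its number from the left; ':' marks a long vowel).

5

Classical Latin: stress the penult if heavy (long vowel or closed), else the antepenult.
Weights: 4 dri L, 5 stun H, 6 buk H.
The penult (syllable 5, stun) is heavy, so it takes stress.
Stress on syllable 5: li:g.mu:t.tu.dri.ˈstun.buk.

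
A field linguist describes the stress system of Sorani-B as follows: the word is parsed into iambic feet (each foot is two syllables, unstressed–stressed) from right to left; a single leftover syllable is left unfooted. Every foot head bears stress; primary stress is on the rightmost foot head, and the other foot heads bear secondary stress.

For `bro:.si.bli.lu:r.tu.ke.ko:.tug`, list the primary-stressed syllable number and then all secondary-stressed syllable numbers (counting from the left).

primary 8, secondary 2, 4, 6

Parse right to left into iambic (σˈσ) feet: (bro:.ˈsi) (bli.ˈlu:r) (tu.ˈke) (ko:.ˈtug).
Foot heads (stressed positions): 2, 4, 6, 8.
End Rule Rightmost: primary stress on the rightmost head = syllable 8.
Secondary stress on 2, 4, 6: bro:.ˌsi.bli.ˌlu:r.tu.ˌke.ko:.ˈtug.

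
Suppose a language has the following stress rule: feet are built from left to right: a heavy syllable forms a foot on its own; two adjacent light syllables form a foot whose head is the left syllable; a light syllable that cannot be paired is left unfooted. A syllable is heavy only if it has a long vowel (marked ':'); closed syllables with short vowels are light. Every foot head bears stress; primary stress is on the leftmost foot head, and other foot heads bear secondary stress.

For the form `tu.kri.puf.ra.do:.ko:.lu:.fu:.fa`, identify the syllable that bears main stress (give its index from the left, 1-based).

Weights: 1 tu L, 2 kri L, 3 puf L, 4 ra L, 5 do: H, 6 ko: H, 7 lu: H, 8 fu: H, 9 fa L.
Parse left to right (heavy = foot alone; LL = one foot; stranded L unfooted): (ˈtu.kri) (ˈpuf.ra) (ˈdo:) (ˈko:) (ˈlu:) (ˈfu:) fa.
Foot heads: 1, 3, 5, 6, 7, 8.
Primary stress on the leftmost head = syllable 1.
Primary stress: syllable 1 → ˈtu.kri.puf.ra.do:.ko:.lu:.fu:.fa.

1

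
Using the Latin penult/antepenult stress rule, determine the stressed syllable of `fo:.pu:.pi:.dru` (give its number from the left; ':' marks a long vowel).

3

Classical Latin: stress the penult if heavy (long vowel or closed), else the antepenult.
Weights: 2 pu: H, 3 pi: H, 4 dru L.
The penult (syllable 3, pi:) is heavy, so it takes stress.
Stress on syllable 3: fo:.pu:.ˈpi:.dru.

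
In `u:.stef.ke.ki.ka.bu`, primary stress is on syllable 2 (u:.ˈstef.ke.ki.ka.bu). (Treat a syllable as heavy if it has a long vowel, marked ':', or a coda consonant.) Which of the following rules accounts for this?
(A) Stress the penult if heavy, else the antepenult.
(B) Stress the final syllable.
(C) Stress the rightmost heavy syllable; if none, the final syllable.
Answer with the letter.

C

Rule A → syllable 4 (observed: 2).
Rule B → syllable 6 (observed: 2).
Rule C → syllable 2 ✓.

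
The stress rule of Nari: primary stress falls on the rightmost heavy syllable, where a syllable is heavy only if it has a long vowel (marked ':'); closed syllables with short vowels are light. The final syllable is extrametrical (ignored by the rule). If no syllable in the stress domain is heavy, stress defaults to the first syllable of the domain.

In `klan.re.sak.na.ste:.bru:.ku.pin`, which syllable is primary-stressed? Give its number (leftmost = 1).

The final syllable (8, pin) is extrametrical; the stress domain is syllables 1–7.
Weights: 1 klan L, 2 re L, 3 sak L, 4 na L, 5 ste: H, 6 bru: H, 7 ku L.
Heavy syllables in the domain: 5, 6. The rightmost is syllable 6 (bru:).
Primary stress: syllable 6 → klan.re.sak.na.ste:.ˈbru:.ku.pin.

6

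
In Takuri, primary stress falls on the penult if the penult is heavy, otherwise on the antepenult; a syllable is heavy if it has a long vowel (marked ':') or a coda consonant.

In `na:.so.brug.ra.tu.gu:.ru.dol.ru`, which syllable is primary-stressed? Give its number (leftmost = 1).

Weights: 7 ru L, 8 dol H, 9 ru L.
The penult (syllable 8, dol) is heavy, so it takes stress.
Primary stress: syllable 8 → na:.so.brug.ra.tu.gu:.ru.ˈdol.ru.

8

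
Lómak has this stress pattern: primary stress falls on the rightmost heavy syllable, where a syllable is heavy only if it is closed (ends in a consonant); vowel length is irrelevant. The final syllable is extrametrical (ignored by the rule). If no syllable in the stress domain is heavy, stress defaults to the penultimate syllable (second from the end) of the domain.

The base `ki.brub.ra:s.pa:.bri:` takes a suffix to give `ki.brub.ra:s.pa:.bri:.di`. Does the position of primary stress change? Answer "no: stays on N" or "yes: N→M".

no: stays on 3

Base `ki.brub.ra:s.pa:.bri:` (5 syllables):
  The final syllable (5, bri:) is extrametrical; the stress domain is syllables 1–4.
  Weights: 1 ki L, 2 brub H, 3 ra:s H, 4 pa: L.
  Heavy syllables in the domain: 2, 3. The rightmost is syllable 3 (ra:s).
  → primary stress on syllable 3.
Suffixed `ki.brub.ra:s.pa:.bri:.di` (6 syllables):
  The final syllable (6, di) is extrametrical; the stress domain is syllables 1–5.
  Weights: 1 ki L, 2 brub H, 3 ra:s H, 4 pa: L, 5 bri: L.
  Heavy syllables in the domain: 2, 3. The rightmost is syllable 3 (ra:s).
  → primary stress on syllable 3.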